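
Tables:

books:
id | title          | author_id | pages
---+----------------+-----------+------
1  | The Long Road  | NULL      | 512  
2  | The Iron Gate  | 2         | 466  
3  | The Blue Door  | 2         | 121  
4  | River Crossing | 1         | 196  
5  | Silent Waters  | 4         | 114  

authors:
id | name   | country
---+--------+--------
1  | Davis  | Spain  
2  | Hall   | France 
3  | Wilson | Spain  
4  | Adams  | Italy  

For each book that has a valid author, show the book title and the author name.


INNER JOIN keeps only books rows whose author_id matches an id in authors. Walk through each book:
  - book 1 (The Long Road): author_id=NULL, no match -> dropped
  - book 2 (The Iron Gate): author_id=2 -> matches Hall
  - book 3 (The Blue Door): author_id=2 -> matches Hall
  - book 4 (River Crossing): author_id=1 -> matches Davis
  - book 5 (Silent Waters): author_id=4 -> matches Adams
So 1 of 5 rows is dropped.

SQL:
SELECT a.title, b.name AS author
FROM books a
INNER JOIN authors b ON a.author_id = b.id

Result:
title          | author
---------------+-------
The Iron Gate  | Hall  
The Blue Door  | Hall  
River Crossing | Davis 
Silent Waters  | Adams 


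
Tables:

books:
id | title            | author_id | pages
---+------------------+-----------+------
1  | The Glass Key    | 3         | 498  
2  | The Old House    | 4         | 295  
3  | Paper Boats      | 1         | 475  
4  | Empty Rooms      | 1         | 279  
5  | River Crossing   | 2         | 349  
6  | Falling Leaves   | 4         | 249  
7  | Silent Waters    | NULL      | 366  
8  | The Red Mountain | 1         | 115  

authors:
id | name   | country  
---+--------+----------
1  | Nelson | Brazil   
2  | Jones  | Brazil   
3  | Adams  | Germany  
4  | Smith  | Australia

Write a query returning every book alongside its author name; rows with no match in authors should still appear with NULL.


LEFT JOIN keeps every row from books (the left table); where author_id has no match in authors, the author columns become NULL. Walk through each book:
  - book 1 (The Glass Key): author_id=3 -> matches Adams
  - book 2 (The Old House): author_id=4 -> matches Smith
  - book 3 (Paper Boats): author_id=1 -> matches Nelson
  - book 4 (Empty Rooms): author_id=1 -> matches Nelson
  - book 5 (River Crossing): author_id=2 -> matches Jones
  - book 6 (Falling Leaves): author_id=4 -> matches Smith
  - book 7 (Silent Waters): author_id=NULL, no match -> kept with NULL
  - book 8 (The Red Mountain): author_id=1 -> matches Nelson
All 8 rows appear; 1 has NULL author.

SQL:
SELECT a.title, b.name AS author
FROM books a
LEFT JOIN authors b ON a.author_id = b.id

Result:
title            | author
-----------------+-------
The Glass Key    | Adams 
The Old House    | Smith 
Paper Boats      | Nelson
Empty Rooms      | Nelson
River Crossing   | Jones 
Falling Leaves   | Smith 
Silent Waters    | NULL  
The Red Mountain | Nelson


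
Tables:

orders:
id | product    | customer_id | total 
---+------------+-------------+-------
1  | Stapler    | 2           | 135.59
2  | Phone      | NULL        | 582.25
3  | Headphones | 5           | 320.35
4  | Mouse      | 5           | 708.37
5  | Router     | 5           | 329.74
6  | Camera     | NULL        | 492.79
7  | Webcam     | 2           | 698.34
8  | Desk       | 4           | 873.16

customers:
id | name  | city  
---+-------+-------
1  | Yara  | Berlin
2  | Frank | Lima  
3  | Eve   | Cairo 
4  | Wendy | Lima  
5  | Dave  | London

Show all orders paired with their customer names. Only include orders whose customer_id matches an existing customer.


INNER JOIN keeps only orders rows whose customer_id matches an id in customers. Walk through each order:
  - order 1 (Stapler): customer_id=2 -> matches Frank
  - order 2 (Phone): customer_id=NULL, no match -> dropped
  - order 3 (Headphones): customer_id=5 -> matches Dave
  - order 4 (Mouse): customer_id=5 -> matches Dave
  - order 5 (Router): customer_id=5 -> matches Dave
  - order 6 (Camera): customer_id=NULL, no match -> dropped
  - order 7 (Webcam): customer_id=2 -> matches Frank
  - order 8 (Desk): customer_id=4 -> matches Wendy
So 2 of 8 rows are dropped.

SQL:
SELECT a.product, b.name AS customer
FROM orders a
INNER JOIN customers b ON a.customer_id = b.id

Result:
product    | customer
-----------+---------
Stapler    | Frank   
Headphones | Dave    
Mouse      | Dave    
Router     | Dave    
Webcam     | Frank   
Desk       | Wendy   


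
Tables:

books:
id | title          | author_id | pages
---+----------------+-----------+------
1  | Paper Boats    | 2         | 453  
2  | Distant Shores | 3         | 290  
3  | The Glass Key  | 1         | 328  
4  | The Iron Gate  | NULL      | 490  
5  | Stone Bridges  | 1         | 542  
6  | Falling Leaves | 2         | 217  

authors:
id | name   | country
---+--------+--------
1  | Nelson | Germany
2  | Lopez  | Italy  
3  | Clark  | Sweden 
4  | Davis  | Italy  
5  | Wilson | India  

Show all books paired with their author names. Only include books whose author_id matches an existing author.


INNER JOIN keeps only books rows whose author_id matches an id in authors. Walk through each book:
  - book 1 (Paper Boats): author_id=2 -> matches Lopez
  - book 2 (Distant Shores): author_id=3 -> matches Clark
  - book 3 (The Glass Key): author_id=1 -> matches Nelson
  - book 4 (The Iron Gate): author_id=NULL, no match -> dropped
  - book 5 (Stone Bridges): author_id=1 -> matches Nelson
  - book 6 (Falling Leaves): author_id=2 -> matches Lopez
So 1 of 6 rows is dropped.

SQL:
SELECT a.title, b.name AS author
FROM books a
INNER JOIN authors b ON a.author_id = b.id

Result:
title          | author
---------------+-------
Paper Boats    | Lopez 
Distant Shores | Clark 
The Glass Key  | Nelson
Stone Bridges  | Nelson
Falling Leaves | Lopez 


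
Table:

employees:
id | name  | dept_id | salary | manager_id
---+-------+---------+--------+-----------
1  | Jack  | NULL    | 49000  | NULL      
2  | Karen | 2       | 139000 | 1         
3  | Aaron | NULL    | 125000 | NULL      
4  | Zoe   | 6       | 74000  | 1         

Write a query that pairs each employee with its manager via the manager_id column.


This is a self-join: employees is joined to a second copy of itself, matching each row's manager_id to another row's id. Use LEFT JOIN so rows with manager_id=NULL are kept.
  - employee 1 (Jack): manager_id=NULL -> NULL
  - employee 2 (Karen): manager_id=1 -> Jack
  - employee 3 (Aaron): manager_id=NULL -> NULL
  - employee 4 (Zoe): manager_id=1 -> Jack

SQL:
SELECT a.name AS item, b.name AS manager
FROM employees a
LEFT JOIN employees b ON a.manager_id = b.id

Result:
item  | manager
------+--------
Jack  | NULL   
Karen | Jack   
Aaron | NULL   
Zoe   | Jack   


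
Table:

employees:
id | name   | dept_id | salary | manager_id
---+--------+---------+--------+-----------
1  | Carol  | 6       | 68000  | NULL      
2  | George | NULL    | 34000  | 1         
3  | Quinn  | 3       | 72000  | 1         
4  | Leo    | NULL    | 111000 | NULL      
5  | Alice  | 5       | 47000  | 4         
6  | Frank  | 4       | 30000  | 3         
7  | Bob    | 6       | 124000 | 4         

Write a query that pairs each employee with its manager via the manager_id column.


This is a self-join: employees is joined to a second copy of itself, matching each row's manager_id to another row's id. Use LEFT JOIN so rows with manager_id=NULL are kept.
  - employee 1 (Carol): manager_id=NULL -> NULL
  - employee 2 (George): manager_id=1 -> Carol
  - employee 3 (Quinn): manager_id=1 -> Carol
  - employee 4 (Leo): manager_id=NULL -> NULL
  - employee 5 (Alice): manager_id=4 -> Leo
  - employee 6 (Frank): manager_id=3 -> Quinn
  - employee 7 (Bob): manager_id=4 -> Leo

SQL:
SELECT a.name AS item, b.name AS manager
FROM employees a
LEFT JOIN employees b ON a.manager_id = b.id

Result:
item   | manager
-------+--------
Carol  | NULL   
George | Carol  
Quinn  | Carol  
Leo    | NULL   
Alice  | Leo    
Frank  | Quinn  
Bob    | Leo    


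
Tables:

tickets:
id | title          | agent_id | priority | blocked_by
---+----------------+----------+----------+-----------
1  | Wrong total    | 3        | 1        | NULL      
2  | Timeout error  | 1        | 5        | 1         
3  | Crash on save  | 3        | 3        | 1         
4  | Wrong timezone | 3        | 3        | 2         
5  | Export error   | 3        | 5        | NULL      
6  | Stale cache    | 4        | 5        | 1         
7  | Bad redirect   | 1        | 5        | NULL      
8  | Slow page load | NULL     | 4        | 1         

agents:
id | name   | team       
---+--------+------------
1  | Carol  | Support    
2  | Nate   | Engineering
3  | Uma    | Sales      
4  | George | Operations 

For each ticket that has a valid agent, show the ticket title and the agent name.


INNER JOIN keeps only tickets rows whose agent_id matches an id in agents. Walk through each ticket:
  - ticket 1 (Wrong total): agent_id=3 -> matches Uma
  - ticket 2 (Timeout error): agent_id=1 -> matches Carol
  - ticket 3 (Crash on save): agent_id=3 -> matches Uma
  - ticket 4 (Wrong timezone): agent_id=3 -> matches Uma
  - ticket 5 (Export error): agent_id=3 -> matches Uma
  - ticket 6 (Stale cache): agent_id=4 -> matches George
  - ticket 7 (Bad redirect): agent_id=1 -> matches Carol
  - ticket 8 (Slow page load): agent_id=NULL, no match -> dropped
So 1 of 8 rows is dropped.

SQL:
SELECT a.title, b.name AS agent
FROM tickets a
INNER JOIN agents b ON a.agent_id = b.id

Result:
title          | agent 
---------------+-------
Wrong total    | Uma   
Timeout error  | Carol 
Crash on save  | Uma   
Wrong timezone | Uma   
Export error   | Uma   
Stale cache    | George
Bad redirect   | Carol 


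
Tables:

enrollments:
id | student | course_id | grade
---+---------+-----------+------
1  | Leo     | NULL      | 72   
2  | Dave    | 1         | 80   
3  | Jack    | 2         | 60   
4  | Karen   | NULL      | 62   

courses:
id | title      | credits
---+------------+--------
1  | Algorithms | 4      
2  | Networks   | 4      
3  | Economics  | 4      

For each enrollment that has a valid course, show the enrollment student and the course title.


INNER JOIN keeps only enrollments rows whose course_id matches an id in courses. Walk through each enrollment:
  - enrollment 1 (Leo): course_id=NULL, no match -> dropped
  - enrollment 2 (Dave): course_id=1 -> matches Algorithms
  - enrollment 3 (Jack): course_id=2 -> matches Networks
  - enrollment 4 (Karen): course_id=NULL, no match -> dropped
So 2 of 4 rows are dropped.

SQL:
SELECT a.student, b.title AS course
FROM enrollments a
INNER JOIN courses b ON a.course_id = b.id

Result:
student | course    
--------+-----------
Dave    | Algorithms
Jack    | Networks  


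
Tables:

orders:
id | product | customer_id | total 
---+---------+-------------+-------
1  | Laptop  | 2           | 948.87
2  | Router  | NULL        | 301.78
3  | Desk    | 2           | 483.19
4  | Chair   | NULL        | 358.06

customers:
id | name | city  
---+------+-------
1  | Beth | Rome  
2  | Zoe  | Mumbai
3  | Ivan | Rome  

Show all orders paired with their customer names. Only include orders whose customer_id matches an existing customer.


INNER JOIN keeps only orders rows whose customer_id matches an id in customers. Walk through each order:
  - order 1 (Laptop): customer_id=2 -> matches Zoe
  - order 2 (Router): customer_id=NULL, no match -> dropped
  - order 3 (Desk): customer_id=2 -> matches Zoe
  - order 4 (Chair): customer_id=NULL, no match -> dropped
So 2 of 4 rows are dropped.

SQL:
SELECT a.product, b.name AS customer
FROM orders a
INNER JOIN customers b ON a.customer_id = b.id

Result:
product | customer
--------+---------
Laptop  | Zoe     
Desk    | Zoe     


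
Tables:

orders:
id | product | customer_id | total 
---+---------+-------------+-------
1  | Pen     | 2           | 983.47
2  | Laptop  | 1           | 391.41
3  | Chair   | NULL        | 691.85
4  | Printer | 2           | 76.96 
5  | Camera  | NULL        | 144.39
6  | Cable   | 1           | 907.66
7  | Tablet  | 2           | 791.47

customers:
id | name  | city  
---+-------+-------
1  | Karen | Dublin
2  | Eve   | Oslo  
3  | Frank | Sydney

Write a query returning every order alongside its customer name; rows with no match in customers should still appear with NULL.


LEFT JOIN keeps every row from orders (the left table); where customer_id has no match in customers, the customer columns become NULL. Walk through each order:
  - order 1 (Pen): customer_id=2 -> matches Eve
  - order 2 (Laptop): customer_id=1 -> matches Karen
  - order 3 (Chair): customer_id=NULL, no match -> kept with NULL
  - order 4 (Printer): customer_id=2 -> matches Eve
  - order 5 (Camera): customer_id=NULL, no match -> kept with NULL
  - order 6 (Cable): customer_id=1 -> matches Karen
  - order 7 (Tablet): customer_id=2 -> matches Eve
All 7 rows appear; 2 have NULL customer.

SQL:
SELECT a.product, b.name AS customer
FROM orders a
LEFT JOIN customers b ON a.customer_id = b.id

Result:
product | customer
--------+---------
Pen     | Eve     
Laptop  | Karen   
Chair   | NULL    
Printer | Eve     
Camera  | NULL    
Cable   | Karen   
Tablet  | Eve     


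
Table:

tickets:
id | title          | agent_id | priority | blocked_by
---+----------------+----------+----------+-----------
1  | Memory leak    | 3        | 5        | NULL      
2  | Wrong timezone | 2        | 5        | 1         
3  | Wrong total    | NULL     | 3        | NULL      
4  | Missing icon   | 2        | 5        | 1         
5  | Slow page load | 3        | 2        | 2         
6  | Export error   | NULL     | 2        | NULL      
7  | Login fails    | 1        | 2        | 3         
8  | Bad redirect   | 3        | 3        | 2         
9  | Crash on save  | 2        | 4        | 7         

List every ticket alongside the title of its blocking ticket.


This is a self-join: tickets is joined to a second copy of itself, matching each row's blocked_by to another row's id. Use LEFT JOIN so rows with blocked_by=NULL are kept.
  - ticket 1 (Memory leak): blocked_by=NULL -> NULL
  - ticket 2 (Wrong timezone): blocked_by=1 -> Memory leak
  - ticket 3 (Wrong total): blocked_by=NULL -> NULL
  - ticket 4 (Missing icon): blocked_by=1 -> Memory leak
  - ticket 5 (Slow page load): blocked_by=2 -> Wrong timezone
  - ticket 6 (Export error): blocked_by=NULL -> NULL
  - ticket 7 (Login fails): blocked_by=3 -> Wrong total
  - ticket 8 (Bad redirect): blocked_by=2 -> Wrong timezone
  - ticket 9 (Crash on save): blocked_by=7 -> Login fails

SQL:
SELECT a.title AS item, b.title AS blocked_by
FROM tickets a
LEFT JOIN tickets b ON a.blocked_by = b.id

Result:
item           | blocked_by    
---------------+---------------
Memory leak    | NULL          
Wrong timezone | Memory leak   
Wrong total    | NULL          
Missing icon   | Memory leak   
Slow page load | Wrong timezone
Export error   | NULL          
Login fails    | Wrong total   
Bad redirect   | Wrong timezone
Crash on save  | Login fails   


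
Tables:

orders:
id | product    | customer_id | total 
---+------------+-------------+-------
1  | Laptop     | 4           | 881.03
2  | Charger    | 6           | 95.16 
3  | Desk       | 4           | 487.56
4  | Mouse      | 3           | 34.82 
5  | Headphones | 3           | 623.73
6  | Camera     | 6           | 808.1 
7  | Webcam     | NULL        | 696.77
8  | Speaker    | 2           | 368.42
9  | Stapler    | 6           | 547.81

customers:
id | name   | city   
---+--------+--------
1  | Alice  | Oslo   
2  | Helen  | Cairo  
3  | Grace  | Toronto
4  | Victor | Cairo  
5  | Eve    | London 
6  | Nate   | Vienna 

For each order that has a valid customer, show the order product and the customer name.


INNER JOIN keeps only orders rows whose customer_id matches an id in customers. Walk through each order:
  - order 1 (Laptop): customer_id=4 -> matches Victor
  - order 2 (Charger): customer_id=6 -> matches Nate
  - order 3 (Desk): customer_id=4 -> matches Victor
  - order 4 (Mouse): customer_id=3 -> matches Grace
  - order 5 (Headphones): customer_id=3 -> matches Grace
  - order 6 (Camera): customer_id=6 -> matches Nate
  - order 7 (Webcam): customer_id=NULL, no match -> dropped
  - order 8 (Speaker): customer_id=2 -> matches Helen
  - order 9 (Stapler): customer_id=6 -> matches Nate
So 1 of 9 rows is dropped.

SQL:
SELECT a.product, b.name AS customer
FROM orders a
INNER JOIN customers b ON a.customer_id = b.id

Result:
product    | customer
-----------+---------
Laptop     | Victor  
Charger    | Nate    
Desk       | Victor  
Mouse      | Grace   
Headphones | Grace   
Camera     | Nate    
Speaker    | Helen   
Stapler    | Nate    


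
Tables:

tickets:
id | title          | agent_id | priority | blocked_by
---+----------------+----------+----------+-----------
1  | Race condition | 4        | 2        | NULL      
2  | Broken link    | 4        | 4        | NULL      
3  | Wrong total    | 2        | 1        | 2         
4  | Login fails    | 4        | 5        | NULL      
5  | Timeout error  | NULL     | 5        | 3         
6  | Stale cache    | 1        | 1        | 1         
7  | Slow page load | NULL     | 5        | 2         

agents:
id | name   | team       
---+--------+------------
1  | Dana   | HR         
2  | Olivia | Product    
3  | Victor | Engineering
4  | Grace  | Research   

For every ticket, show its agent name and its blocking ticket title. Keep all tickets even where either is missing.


Two LEFT JOINs from the same base table tickets: one to agents via agent_id, one to tickets itself via blocked_by. Both are LEFT so every ticket is preserved.
Match against agents:
  - ticket 1 (Race condition): agent_id=4 -> matches Grace
  - ticket 2 (Broken link): agent_id=4 -> matches Grace
  - ticket 3 (Wrong total): agent_id=2 -> matches Olivia
  - ticket 4 (Login fails): agent_id=4 -> matches Grace
  - ticket 5 (Timeout error): agent_id=NULL, no match -> kept with NULL
  - ticket 6 (Stale cache): agent_id=1 -> matches Dana
  - ticket 7 (Slow page load): agent_id=NULL, no match -> kept with NULL
Match against tickets (self):
  - ticket 1 (Race condition): blocked_by=NULL -> NULL
  - ticket 2 (Broken link): blocked_by=NULL -> NULL
  - ticket 3 (Wrong total): blocked_by=2 -> Broken link
  - ticket 4 (Login fails): blocked_by=NULL -> NULL
  - ticket 5 (Timeout error): blocked_by=3 -> Wrong total
  - ticket 6 (Stale cache): blocked_by=1 -> Race condition
  - ticket 7 (Slow page load): blocked_by=2 -> Broken link

SQL:
SELECT a.title, b.name AS agent, c.title AS blocked_by
FROM tickets a
LEFT JOIN agents b ON a.agent_id = b.id
LEFT JOIN tickets c ON a.blocked_by = c.id

Result:
title          | agent  | blocked_by    
---------------+--------+---------------
Race condition | Grace  | NULL          
Broken link    | Grace  | NULL          
Wrong total    | Olivia | Broken link   
Login fails    | Grace  | NULL          
Timeout error  | NULL   | Wrong total   
Stale cache    | Dana   | Race condition
Slow page load | NULL   | Broken link   


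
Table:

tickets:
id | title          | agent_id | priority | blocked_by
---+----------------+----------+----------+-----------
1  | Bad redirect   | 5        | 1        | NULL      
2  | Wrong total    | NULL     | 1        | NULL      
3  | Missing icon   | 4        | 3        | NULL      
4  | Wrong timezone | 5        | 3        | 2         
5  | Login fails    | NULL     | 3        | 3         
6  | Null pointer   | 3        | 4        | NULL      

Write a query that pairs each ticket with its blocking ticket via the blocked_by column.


This is a self-join: tickets is joined to a second copy of itself, matching each row's blocked_by to another row's id. Use LEFT JOIN so rows with blocked_by=NULL are kept.
  - ticket 1 (Bad redirect): blocked_by=NULL -> NULL
  - ticket 2 (Wrong total): blocked_by=NULL -> NULL
  - ticket 3 (Missing icon): blocked_by=NULL -> NULL
  - ticket 4 (Wrong timezone): blocked_by=2 -> Wrong total
  - ticket 5 (Login fails): blocked_by=3 -> Missing icon
  - ticket 6 (Null pointer): blocked_by=NULL -> NULL

SQL:
SELECT a.title AS item, b.title AS blocked_by
FROM tickets a
LEFT JOIN tickets b ON a.blocked_by = b.id

Result:
item           | blocked_by  
---------------+-------------
Bad redirect   | NULL        
Wrong total    | NULL        
Missing icon   | NULL        
Wrong timezone | Wrong total 
Login fails    | Missing icon
Null pointer   | NULL        


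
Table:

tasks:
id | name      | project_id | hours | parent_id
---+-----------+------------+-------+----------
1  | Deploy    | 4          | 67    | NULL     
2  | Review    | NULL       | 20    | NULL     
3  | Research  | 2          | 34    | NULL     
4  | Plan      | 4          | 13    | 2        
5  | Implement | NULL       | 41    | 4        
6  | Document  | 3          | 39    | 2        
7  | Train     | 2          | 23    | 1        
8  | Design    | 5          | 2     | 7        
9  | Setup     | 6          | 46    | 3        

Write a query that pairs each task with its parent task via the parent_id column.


This is a self-join: tasks is joined to a second copy of itself, matching each row's parent_id to another row's id. Use LEFT JOIN so rows with parent_id=NULL are kept.
  - task 1 (Deploy): parent_id=NULL -> NULL
  - task 2 (Review): parent_id=NULL -> NULL
  - task 3 (Research): parent_id=NULL -> NULL
  - task 4 (Plan): parent_id=2 -> Review
  - task 5 (Implement): parent_id=4 -> Plan
  - task 6 (Document): parent_id=2 -> Review
  - task 7 (Train): parent_id=1 -> Deploy
  - task 8 (Design): parent_id=7 -> Train
  - task 9 (Setup): parent_id=3 -> Research

SQL:
SELECT a.name AS item, b.name AS parent
FROM tasks a
LEFT JOIN tasks b ON a.parent_id = b.id

Result:
item      | parent  
----------+---------
Deploy    | NULL    
Review    | NULL    
Research  | NULL    
Plan      | Review  
Implement | Plan    
Document  | Review  
Train     | Deploy  
Design    | Train   
Setup     | Research


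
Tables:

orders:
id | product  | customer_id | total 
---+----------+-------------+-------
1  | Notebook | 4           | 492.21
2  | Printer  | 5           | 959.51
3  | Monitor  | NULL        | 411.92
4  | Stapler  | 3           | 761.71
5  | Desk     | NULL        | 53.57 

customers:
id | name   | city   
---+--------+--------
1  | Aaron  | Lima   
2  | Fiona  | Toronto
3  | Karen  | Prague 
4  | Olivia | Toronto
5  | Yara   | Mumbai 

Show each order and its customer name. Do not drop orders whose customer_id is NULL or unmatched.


LEFT JOIN keeps every row from orders (the left table); where customer_id has no match in customers, the customer columns become NULL. Walk through each order:
  - order 1 (Notebook): customer_id=4 -> matches Olivia
  - order 2 (Printer): customer_id=5 -> matches Yara
  - order 3 (Monitor): customer_id=NULL, no match -> kept with NULL
  - order 4 (Stapler): customer_id=3 -> matches Karen
  - order 5 (Desk): customer_id=NULL, no match -> kept with NULL
All 5 rows appear; 2 have NULL customer.

SQL:
SELECT a.product, b.name AS customer
FROM orders a
LEFT JOIN customers b ON a.customer_id = b.id

Result:
product  | customer
---------+---------
Notebook | Olivia  
Printer  | Yara    
Monitor  | NULL    
Stapler  | Karen   
Desk     | NULL    


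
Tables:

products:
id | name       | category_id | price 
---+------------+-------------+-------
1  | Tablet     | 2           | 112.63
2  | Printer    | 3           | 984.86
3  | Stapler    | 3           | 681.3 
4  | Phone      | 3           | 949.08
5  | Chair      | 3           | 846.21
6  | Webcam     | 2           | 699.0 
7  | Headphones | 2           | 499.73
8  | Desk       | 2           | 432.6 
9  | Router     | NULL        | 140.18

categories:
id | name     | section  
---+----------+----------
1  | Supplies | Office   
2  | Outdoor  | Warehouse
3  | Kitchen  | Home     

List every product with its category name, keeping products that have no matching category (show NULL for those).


LEFT JOIN keeps every row from products (the left table); where category_id has no match in categories, the category columns become NULL. Walk through each product:
  - product 1 (Tablet): category_id=2 -> matches Outdoor
  - product 2 (Printer): category_id=3 -> matches Kitchen
  - product 3 (Stapler): category_id=3 -> matches Kitchen
  - product 4 (Phone): category_id=3 -> matches Kitchen
  - product 5 (Chair): category_id=3 -> matches Kitchen
  - product 6 (Webcam): category_id=2 -> matches Outdoor
  - product 7 (Headphones): category_id=2 -> matches Outdoor
  - product 8 (Desk): category_id=2 -> matches Outdoor
  - product 9 (Router): category_id=NULL, no match -> kept with NULL
All 9 rows appear; 1 has NULL category.

SQL:
SELECT a.name, b.name AS category
FROM products a
LEFT JOIN categories b ON a.category_id = b.id

Result:
name       | category
-----------+---------
Tablet     | Outdoor 
Printer    | Kitchen 
Stapler    | Kitchen 
Phone      | Kitchen 
Chair      | Kitchen 
Webcam     | Outdoor 
Headphones | Outdoor 
Desk       | Outdoor 
Router     | NULL    


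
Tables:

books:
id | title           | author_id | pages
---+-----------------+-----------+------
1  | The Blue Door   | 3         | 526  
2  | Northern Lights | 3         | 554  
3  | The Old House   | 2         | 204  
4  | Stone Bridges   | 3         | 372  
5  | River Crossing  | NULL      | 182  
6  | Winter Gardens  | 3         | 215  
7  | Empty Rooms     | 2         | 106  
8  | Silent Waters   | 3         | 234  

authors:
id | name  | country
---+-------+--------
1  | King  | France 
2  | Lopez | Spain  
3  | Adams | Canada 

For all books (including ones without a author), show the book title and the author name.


LEFT JOIN keeps every row from books (the left table); where author_id has no match in authors, the author columns become NULL. Walk through each book:
  - book 1 (The Blue Door): author_id=3 -> matches Adams
  - book 2 (Northern Lights): author_id=3 -> matches Adams
  - book 3 (The Old House): author_id=2 -> matches Lopez
  - book 4 (Stone Bridges): author_id=3 -> matches Adams
  - book 5 (River Crossing): author_id=NULL, no match -> kept with NULL
  - book 6 (Winter Gardens): author_id=3 -> matches Adams
  - book 7 (Empty Rooms): author_id=2 -> matches Lopez
  - book 8 (Silent Waters): author_id=3 -> matches Adams
All 8 rows appear; 1 has NULL author.

SQL:
SELECT a.title, b.name AS author
FROM books a
LEFT JOIN authors b ON a.author_id = b.id

Result:
title           | author
----------------+-------
The Blue Door   | Adams 
Northern Lights | Adams 
The Old House   | Lopez 
Stone Bridges   | Adams 
River Crossing  | NULL  
Winter Gardens  | Adams 
Empty Rooms     | Lopez 
Silent Waters   | Adams 


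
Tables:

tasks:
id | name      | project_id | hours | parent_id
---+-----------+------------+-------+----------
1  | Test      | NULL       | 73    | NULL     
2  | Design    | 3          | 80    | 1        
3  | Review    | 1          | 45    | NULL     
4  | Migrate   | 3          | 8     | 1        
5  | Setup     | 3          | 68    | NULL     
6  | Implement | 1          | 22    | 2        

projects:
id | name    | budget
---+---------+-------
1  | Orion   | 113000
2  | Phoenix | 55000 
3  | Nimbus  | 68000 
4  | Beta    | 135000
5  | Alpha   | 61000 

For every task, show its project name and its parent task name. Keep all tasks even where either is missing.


Two LEFT JOINs from the same base table tasks: one to projects via project_id, one to tasks itself via parent_id. Both are LEFT so every task is preserved.
Match against projects:
  - task 1 (Test): project_id=NULL, no match -> kept with NULL
  - task 2 (Design): project_id=3 -> matches Nimbus
  - task 3 (Review): project_id=1 -> matches Orion
  - task 4 (Migrate): project_id=3 -> matches Nimbus
  - task 5 (Setup): project_id=3 -> matches Nimbus
  - task 6 (Implement): project_id=1 -> matches Orion
Match against tasks (self):
  - task 1 (Test): parent_id=NULL -> NULL
  - task 2 (Design): parent_id=1 -> Test
  - task 3 (Review): parent_id=NULL -> NULL
  - task 4 (Migrate): parent_id=1 -> Test
  - task 5 (Setup): parent_id=NULL -> NULL
  - task 6 (Implement): parent_id=2 -> Design

SQL:
SELECT a.name, b.name AS project, c.name AS parent
FROM tasks a
LEFT JOIN projects b ON a.project_id = b.id
LEFT JOIN tasks c ON a.parent_id = c.id

Result:
name      | project | parent
----------+---------+-------
Test      | NULL    | NULL  
Design    | Nimbus  | Test  
Review    | Orion   | NULL  
Migrate   | Nimbus  | Test  
Setup     | Nimbus  | NULL  
Implement | Orion   | Design


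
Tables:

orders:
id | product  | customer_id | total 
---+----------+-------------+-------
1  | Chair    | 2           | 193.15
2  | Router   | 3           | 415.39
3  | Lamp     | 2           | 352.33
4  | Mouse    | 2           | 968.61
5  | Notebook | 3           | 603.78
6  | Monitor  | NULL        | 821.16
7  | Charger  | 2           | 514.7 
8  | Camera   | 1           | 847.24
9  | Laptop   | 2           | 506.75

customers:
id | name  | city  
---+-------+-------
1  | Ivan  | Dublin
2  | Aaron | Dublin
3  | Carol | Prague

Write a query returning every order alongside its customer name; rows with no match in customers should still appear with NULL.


LEFT JOIN keeps every row from orders (the left table); where customer_id has no match in customers, the customer columns become NULL. Walk through each order:
  - order 1 (Chair): customer_id=2 -> matches Aaron
  - order 2 (Router): customer_id=3 -> matches Carol
  - order 3 (Lamp): customer_id=2 -> matches Aaron
  - order 4 (Mouse): customer_id=2 -> matches Aaron
  - order 5 (Notebook): customer_id=3 -> matches Carol
  - order 6 (Monitor): customer_id=NULL, no match -> kept with NULL
  - order 7 (Charger): customer_id=2 -> matches Aaron
  - order 8 (Camera): customer_id=1 -> matches Ivan
  - order 9 (Laptop): customer_id=2 -> matches Aaron
All 9 rows appear; 1 has NULL customer.

SQL:
SELECT a.product, b.name AS customer
FROM orders a
LEFT JOIN customers b ON a.customer_id = b.id

Result:
product  | customer
---------+---------
Chair    | Aaron   
Router   | Carol   
Lamp     | Aaron   
Mouse    | Aaron   
Notebook | Carol   
Monitor  | NULL    
Charger  | Aaron   
Camera   | Ivan    
Laptop   | Aaron   


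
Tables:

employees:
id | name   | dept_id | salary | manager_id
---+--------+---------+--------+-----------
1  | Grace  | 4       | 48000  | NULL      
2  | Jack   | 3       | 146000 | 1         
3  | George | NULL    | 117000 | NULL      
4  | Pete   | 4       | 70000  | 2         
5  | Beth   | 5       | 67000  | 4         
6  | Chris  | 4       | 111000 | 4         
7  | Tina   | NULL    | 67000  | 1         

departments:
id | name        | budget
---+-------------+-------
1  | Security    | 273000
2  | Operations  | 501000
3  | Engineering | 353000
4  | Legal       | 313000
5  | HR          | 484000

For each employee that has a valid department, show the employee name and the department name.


INNER JOIN keeps only employees rows whose dept_id matches an id in departments. Walk through each employee:
  - employee 1 (Grace): dept_id=4 -> matches Legal
  - employee 2 (Jack): dept_id=3 -> matches Engineering
  - employee 3 (George): dept_id=NULL, no match -> dropped
  - employee 4 (Pete): dept_id=4 -> matches Legal
  - employee 5 (Beth): dept_id=5 -> matches HR
  - employee 6 (Chris): dept_id=4 -> matches Legal
  - employee 7 (Tina): dept_id=NULL, no match -> dropped
So 2 of 7 rows are dropped.

SQL:
SELECT a.name, b.name AS department
FROM employees a
INNER JOIN departments b ON a.dept_id = b.id

Result:
name  | department 
------+------------
Grace | Legal      
Jack  | Engineering
Pete  | Legal      
Beth  | HR         
Chris | Legal      


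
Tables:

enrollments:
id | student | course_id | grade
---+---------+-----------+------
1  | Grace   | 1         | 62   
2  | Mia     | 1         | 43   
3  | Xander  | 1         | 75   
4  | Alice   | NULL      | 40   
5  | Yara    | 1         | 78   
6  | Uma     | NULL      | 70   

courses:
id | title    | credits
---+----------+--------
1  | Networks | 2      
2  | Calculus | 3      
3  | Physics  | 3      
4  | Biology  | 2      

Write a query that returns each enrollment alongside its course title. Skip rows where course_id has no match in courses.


INNER JOIN keeps only enrollments rows whose course_id matches an id in courses. Walk through each enrollment:
  - enrollment 1 (Grace): course_id=1 -> matches Networks
  - enrollment 2 (Mia): course_id=1 -> matches Networks
  - enrollment 3 (Xander): course_id=1 -> matches Networks
  - enrollment 4 (Alice): course_id=NULL, no match -> dropped
  - enrollment 5 (Yara): course_id=1 -> matches Networks
  - enrollment 6 (Uma): course_id=NULL, no match -> dropped
So 2 of 6 rows are dropped.

SQL:
SELECT a.student, b.title AS course
FROM enrollments a
INNER JOIN courses b ON a.course_id = b.id

Result:
student | course  
--------+---------
Grace   | Networks
Mia     | Networks
Xander  | Networks
Yara    | Networks


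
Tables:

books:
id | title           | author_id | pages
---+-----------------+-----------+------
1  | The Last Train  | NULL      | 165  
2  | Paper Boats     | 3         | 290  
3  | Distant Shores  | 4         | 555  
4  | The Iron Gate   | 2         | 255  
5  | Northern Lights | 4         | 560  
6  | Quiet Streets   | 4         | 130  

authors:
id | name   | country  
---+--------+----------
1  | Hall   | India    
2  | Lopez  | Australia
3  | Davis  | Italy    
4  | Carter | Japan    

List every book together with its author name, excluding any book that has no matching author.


INNER JOIN keeps only books rows whose author_id matches an id in authors. Walk through each book:
  - book 1 (The Last Train): author_id=NULL, no match -> dropped
  - book 2 (Paper Boats): author_id=3 -> matches Davis
  - book 3 (Distant Shores): author_id=4 -> matches Carter
  - book 4 (The Iron Gate): author_id=2 -> matches Lopez
  - book 5 (Northern Lights): author_id=4 -> matches Carter
  - book 6 (Quiet Streets): author_id=4 -> matches Carter
So 1 of 6 rows is dropped.

SQL:
SELECT a.title, b.name AS author
FROM books a
INNER JOIN authors b ON a.author_id = b.id

Result:
title           | author
----------------+-------
Paper Boats     | Davis 
Distant Shores  | Carter
The Iron Gate   | Lopez 
Northern Lights | Carter
Quiet Streets   | Carter


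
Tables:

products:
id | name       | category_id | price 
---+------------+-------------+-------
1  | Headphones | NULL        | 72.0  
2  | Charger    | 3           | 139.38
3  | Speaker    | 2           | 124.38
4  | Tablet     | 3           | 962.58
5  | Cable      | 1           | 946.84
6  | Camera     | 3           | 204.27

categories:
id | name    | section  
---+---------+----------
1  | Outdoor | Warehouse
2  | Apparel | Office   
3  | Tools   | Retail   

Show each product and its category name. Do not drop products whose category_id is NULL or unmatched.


LEFT JOIN keeps every row from products (the left table); where category_id has no match in categories, the category columns become NULL. Walk through each product:
  - product 1 (Headphones): category_id=NULL, no match -> kept with NULL
  - product 2 (Charger): category_id=3 -> matches Tools
  - product 3 (Speaker): category_id=2 -> matches Apparel
  - product 4 (Tablet): category_id=3 -> matches Tools
  - product 5 (Cable): category_id=1 -> matches Outdoor
  - product 6 (Camera): category_id=3 -> matches Tools
All 6 rows appear; 1 has NULL category.

SQL:
SELECT a.name, b.name AS category
FROM products a
LEFT JOIN categories b ON a.category_id = b.id

Result:
name       | category
-----------+---------
Headphones | NULL    
Charger    | Tools   
Speaker    | Apparel 
Tablet     | Tools   
Cable      | Outdoor 
Camera     | Tools   


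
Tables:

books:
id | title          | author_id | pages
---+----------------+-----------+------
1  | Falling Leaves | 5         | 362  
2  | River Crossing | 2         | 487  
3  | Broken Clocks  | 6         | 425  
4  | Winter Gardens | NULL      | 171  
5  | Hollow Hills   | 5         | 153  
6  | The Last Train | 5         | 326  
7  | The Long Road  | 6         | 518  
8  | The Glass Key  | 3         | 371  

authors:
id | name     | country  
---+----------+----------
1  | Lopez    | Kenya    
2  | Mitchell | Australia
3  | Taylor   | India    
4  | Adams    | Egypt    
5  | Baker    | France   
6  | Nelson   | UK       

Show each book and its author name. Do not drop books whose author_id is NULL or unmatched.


LEFT JOIN keeps every row from books (the left table); where author_id has no match in authors, the author columns become NULL. Walk through each book:
  - book 1 (Falling Leaves): author_id=5 -> matches Baker
  - book 2 (River Crossing): author_id=2 -> matches Mitchell
  - book 3 (Broken Clocks): author_id=6 -> matches Nelson
  - book 4 (Winter Gardens): author_id=NULL, no match -> kept with NULL
  - book 5 (Hollow Hills): author_id=5 -> matches Baker
  - book 6 (The Last Train): author_id=5 -> matches Baker
  - book 7 (The Long Road): author_id=6 -> matches Nelson
  - book 8 (The Glass Key): author_id=3 -> matches Taylor
All 8 rows appear; 1 has NULL author.

SQL:
SELECT a.title, b.name AS author
FROM books a
LEFT JOIN authors b ON a.author_id = b.id

Result:
title          | author  
---------------+---------
Falling Leaves | Baker   
River Crossing | Mitchell
Broken Clocks  | Nelson  
Winter Gardens | NULL    
Hollow Hills   | Baker   
The Last Train | Baker   
The Long Road  | Nelson  
The Glass Key  | Taylor  


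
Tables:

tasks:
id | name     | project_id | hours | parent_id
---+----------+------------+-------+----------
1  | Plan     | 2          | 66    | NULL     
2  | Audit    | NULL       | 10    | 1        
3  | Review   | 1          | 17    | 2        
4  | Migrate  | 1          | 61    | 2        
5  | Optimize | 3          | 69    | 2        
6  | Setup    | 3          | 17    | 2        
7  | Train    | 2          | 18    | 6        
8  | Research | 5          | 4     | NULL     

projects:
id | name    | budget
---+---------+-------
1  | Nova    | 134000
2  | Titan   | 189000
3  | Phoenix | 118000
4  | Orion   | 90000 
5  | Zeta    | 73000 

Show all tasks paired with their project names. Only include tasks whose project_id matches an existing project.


INNER JOIN keeps only tasks rows whose project_id matches an id in projects. Walk through each task:
  - task 1 (Plan): project_id=2 -> matches Titan
  - task 2 (Audit): project_id=NULL, no match -> dropped
  - task 3 (Review): project_id=1 -> matches Nova
  - task 4 (Migrate): project_id=1 -> matches Nova
  - task 5 (Optimize): project_id=3 -> matches Phoenix
  - task 6 (Setup): project_id=3 -> matches Phoenix
  - task 7 (Train): project_id=2 -> matches Titan
  - task 8 (Research): project_id=5 -> matches Zeta
So 1 of 8 rows is dropped.

SQL:
SELECT a.name, b.name AS project
FROM tasks a
INNER JOIN projects b ON a.project_id = b.id

Result:
name     | project
---------+--------
Plan     | Titan  
Review   | Nova   
Migrate  | Nova   
Optimize | Phoenix
Setup    | Phoenix
Train    | Titan  
Research | Zeta   


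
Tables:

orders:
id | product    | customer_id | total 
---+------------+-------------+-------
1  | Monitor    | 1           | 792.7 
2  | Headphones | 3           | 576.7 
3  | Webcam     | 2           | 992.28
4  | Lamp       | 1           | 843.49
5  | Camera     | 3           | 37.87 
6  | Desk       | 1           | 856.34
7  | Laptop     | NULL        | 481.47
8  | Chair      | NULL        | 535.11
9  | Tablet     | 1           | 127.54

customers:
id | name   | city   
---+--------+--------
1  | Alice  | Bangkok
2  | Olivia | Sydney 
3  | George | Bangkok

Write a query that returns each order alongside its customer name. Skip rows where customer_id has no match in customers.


INNER JOIN keeps only orders rows whose customer_id matches an id in customers. Walk through each order:
  - order 1 (Monitor): customer_id=1 -> matches Alice
  - order 2 (Headphones): customer_id=3 -> matches George
  - order 3 (Webcam): customer_id=2 -> matches Olivia
  - order 4 (Lamp): customer_id=1 -> matches Alice
  - order 5 (Camera): customer_id=3 -> matches George
  - order 6 (Desk): customer_id=1 -> matches Alice
  - order 7 (Laptop): customer_id=NULL, no match -> dropped
  - order 8 (Chair): customer_id=NULL, no match -> dropped
  - order 9 (Tablet): customer_id=1 -> matches Alice
So 2 of 9 rows are dropped.

SQL:
SELECT a.product, b.name AS customer
FROM orders a
INNER JOIN customers b ON a.customer_id = b.id

Result:
product    | customer
-----------+---------
Monitor    | Alice   
Headphones | George  
Webcam     | Olivia  
Lamp       | Alice   
Camera     | George  
Desk       | Alice   
Tablet     | Alice   
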